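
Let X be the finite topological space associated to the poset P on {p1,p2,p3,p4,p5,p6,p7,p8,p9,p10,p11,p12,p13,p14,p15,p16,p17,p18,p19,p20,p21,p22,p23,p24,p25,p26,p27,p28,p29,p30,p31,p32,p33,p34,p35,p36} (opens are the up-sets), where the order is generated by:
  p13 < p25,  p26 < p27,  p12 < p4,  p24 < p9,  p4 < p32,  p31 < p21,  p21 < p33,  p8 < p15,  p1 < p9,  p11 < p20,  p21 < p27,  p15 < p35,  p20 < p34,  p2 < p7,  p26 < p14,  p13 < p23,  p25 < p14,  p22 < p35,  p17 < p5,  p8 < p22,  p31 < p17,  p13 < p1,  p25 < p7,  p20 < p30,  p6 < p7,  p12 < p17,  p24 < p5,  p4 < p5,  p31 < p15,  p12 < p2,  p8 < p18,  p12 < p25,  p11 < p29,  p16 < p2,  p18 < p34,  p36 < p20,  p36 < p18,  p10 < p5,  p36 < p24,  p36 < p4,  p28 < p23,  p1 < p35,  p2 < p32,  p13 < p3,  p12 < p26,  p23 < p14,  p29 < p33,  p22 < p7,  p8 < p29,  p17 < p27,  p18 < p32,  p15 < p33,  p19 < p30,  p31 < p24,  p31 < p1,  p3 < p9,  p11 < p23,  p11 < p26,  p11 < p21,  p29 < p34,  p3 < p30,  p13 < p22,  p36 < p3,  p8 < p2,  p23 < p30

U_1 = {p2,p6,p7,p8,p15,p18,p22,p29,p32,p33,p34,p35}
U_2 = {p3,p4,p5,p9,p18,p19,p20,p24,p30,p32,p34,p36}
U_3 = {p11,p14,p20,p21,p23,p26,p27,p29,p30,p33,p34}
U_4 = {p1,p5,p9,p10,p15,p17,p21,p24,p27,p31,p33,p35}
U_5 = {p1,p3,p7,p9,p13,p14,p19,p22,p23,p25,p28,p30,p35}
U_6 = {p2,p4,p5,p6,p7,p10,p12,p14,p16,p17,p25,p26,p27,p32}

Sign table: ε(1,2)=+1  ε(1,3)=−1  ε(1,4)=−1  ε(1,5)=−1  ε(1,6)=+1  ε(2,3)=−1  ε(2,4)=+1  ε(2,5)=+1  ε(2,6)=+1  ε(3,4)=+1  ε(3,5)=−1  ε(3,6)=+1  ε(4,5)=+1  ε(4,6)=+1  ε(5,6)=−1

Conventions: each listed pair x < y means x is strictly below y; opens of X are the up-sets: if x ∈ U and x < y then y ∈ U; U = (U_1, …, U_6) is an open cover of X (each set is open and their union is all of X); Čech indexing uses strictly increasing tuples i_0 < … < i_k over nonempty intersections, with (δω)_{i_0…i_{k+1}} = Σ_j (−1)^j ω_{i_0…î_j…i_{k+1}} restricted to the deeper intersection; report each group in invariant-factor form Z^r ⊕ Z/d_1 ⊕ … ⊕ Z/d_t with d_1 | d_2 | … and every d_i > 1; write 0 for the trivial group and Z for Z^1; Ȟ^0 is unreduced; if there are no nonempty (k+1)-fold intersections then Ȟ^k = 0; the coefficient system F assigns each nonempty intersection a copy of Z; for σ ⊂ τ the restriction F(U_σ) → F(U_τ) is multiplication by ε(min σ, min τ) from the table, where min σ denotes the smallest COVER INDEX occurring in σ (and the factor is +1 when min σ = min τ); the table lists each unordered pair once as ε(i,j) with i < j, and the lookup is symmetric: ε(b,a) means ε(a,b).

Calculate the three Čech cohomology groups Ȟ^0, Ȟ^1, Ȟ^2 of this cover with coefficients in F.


Ȟ^0(U;F) ≅ 0, Ȟ^1(U;F) ≅ Z/2 and Ȟ^2(U;F) ≅ Z

nerve simplices:
  U12={p18,p32,p34} U13={p29,p33,p34} U14={p15,p33,p35} U15={p7,p22,p35} U16={p2,p6,p7,p32} U23={p20,p30,p34} U24={p5,p9,p24} U25={p3,p9,p19,p30} U26={p4,p5,p32} U34={p21,p27,p33} U35={p14,p23,p30} U36={p14,p26,p27} U45={p1,p9,p35} U46={p5,p10,p17,p27} U56={p7,p14,p25}
  U123={p34} U126={p32} U134={p33} U145={p35} U156={p7} U235={p30} U245={p9} U246={p5} U346={p27} U356={p14}
C dims 6,15,10; δ0: rk 6, SNF 1^5·2; δ1: rk 9, SNF 1^9
degree 0: 6−6−0 = 0 → Ȟ^0 ≅ 0
degree 1: 15−9−6 = 0 plus torsion [2] → Ȟ^1 ≅ Z/2
degree 2: 10−0−9 = 1 → Ȟ^2 ≅ Z


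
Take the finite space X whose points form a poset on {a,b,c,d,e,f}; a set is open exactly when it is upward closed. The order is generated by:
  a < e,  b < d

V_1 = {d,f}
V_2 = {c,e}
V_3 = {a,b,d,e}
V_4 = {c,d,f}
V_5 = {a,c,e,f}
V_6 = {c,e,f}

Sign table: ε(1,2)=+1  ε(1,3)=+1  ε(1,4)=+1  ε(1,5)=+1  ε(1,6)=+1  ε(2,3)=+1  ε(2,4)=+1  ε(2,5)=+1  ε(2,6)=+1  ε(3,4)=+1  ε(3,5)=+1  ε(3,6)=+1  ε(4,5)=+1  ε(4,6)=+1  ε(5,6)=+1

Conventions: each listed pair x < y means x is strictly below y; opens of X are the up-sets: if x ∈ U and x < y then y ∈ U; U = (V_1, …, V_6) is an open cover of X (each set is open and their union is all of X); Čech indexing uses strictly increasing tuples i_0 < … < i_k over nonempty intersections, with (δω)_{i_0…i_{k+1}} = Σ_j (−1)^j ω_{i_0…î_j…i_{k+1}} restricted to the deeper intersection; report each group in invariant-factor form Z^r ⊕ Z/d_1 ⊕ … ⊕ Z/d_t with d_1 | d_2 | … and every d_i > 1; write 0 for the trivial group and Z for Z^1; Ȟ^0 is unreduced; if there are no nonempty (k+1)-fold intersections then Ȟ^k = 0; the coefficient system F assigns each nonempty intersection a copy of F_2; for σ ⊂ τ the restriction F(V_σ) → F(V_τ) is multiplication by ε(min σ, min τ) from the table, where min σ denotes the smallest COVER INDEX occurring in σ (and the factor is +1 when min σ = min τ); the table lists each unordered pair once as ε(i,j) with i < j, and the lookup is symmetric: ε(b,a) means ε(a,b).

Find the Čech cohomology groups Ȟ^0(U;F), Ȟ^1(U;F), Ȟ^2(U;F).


Ȟ^0 = Z/2, Ȟ^1 = Z/2 and Ȟ^2 = 0

intersection data:
  V13={d} V14={d,f} V15={f} V16={f} V23={e} V24={c} V25={c,e} V26={c,e} V34={d} V35={a,e} V36={e} V45={c,f} V46={c,f} V56={c,e,f}
  V134={d} V145={f} V146={f} V156={f} V235={e} V236={e} V245={c} V246={c} V256={c,e} V356={e} V456={c,f}
  V1456={f} V2356={e} V2456={c}
C dims 6,14,11,3; δ0: rk_F2 5; δ1: rk_F2 8; δ2: rk_F2 3
Ȟ^0 = (6 − 5) − 0 = 1, so Ȟ^0 ≅ Z/2
Ȟ^1 = (14 − 8) − 5 = 1, so Ȟ^1 ≅ Z/2
Ȟ^2 = (11 − 3) − 8 = 0, so Ȟ^2 ≅ 0


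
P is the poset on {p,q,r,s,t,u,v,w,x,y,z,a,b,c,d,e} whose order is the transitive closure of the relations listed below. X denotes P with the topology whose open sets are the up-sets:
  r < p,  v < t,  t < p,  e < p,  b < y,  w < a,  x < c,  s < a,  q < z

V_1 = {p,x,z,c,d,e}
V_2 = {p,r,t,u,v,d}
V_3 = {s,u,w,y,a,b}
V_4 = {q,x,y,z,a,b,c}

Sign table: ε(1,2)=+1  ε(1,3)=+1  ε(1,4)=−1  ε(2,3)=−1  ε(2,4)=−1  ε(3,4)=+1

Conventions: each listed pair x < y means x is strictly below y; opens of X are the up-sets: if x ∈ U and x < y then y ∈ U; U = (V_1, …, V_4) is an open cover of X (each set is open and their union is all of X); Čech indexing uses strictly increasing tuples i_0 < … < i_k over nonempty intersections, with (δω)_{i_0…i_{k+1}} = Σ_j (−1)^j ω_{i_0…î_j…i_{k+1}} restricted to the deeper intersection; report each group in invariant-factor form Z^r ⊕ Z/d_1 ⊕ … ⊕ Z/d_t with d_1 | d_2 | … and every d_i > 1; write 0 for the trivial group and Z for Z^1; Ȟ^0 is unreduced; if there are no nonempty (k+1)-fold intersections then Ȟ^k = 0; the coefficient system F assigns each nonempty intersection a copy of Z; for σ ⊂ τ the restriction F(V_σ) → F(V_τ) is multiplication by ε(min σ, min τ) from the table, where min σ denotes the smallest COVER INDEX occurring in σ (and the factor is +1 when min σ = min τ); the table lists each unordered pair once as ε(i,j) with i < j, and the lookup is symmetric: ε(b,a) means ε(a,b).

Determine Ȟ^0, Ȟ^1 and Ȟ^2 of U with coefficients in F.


intersection data:
  V12={p,d} V14={x,z,c} V23={u} V34={y,a,b}
C dims 4,4; δ0: rk 3, SNF 1^3
Ȟ^0 = (4 − 3) − 0 = 1, so Ȟ^0 ≅ Z
Ȟ^1 = (4 − 0) − 3 = 1, so Ȟ^1 ≅ Z
Ȟ^2 = (0 − 0) − 0 = 0, so Ȟ^2 ≅ 0

Ȟ^0 ≅ Z; Ȟ^1 ≅ Z; Ȟ^2 ≅ 0


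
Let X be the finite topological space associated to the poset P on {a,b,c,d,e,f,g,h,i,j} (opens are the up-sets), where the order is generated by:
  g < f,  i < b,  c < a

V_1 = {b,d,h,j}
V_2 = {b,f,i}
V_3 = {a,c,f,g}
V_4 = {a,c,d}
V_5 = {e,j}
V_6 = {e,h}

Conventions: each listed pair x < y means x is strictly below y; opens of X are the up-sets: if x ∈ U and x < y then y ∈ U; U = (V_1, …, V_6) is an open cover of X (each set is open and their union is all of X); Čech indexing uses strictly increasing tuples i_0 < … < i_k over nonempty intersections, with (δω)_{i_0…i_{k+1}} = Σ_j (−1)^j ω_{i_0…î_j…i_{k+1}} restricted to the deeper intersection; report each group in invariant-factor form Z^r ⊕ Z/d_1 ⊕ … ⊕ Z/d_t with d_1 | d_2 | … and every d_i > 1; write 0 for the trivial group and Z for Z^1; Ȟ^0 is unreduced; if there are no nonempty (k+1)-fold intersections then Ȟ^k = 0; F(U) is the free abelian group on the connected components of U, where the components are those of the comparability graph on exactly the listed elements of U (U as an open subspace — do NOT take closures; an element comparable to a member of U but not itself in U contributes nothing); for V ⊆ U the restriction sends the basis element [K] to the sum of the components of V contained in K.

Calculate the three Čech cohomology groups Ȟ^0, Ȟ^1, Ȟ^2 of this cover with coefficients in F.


Ȟ^0 = Z^7,  Ȟ^1 = 0,  Ȟ^2 = 0

cover nerve:
  V12={b} V14={d} V15={j} V16={h} V23={f} V34={a,c} V56={e}
components per intersection:
  V1: {b} {d} {h} {j}
  V2: {b,i} {f}
  V3: {a,c} {f,g}
  V4: {a,c} {d}
  V5: {e} {j}
  V6: {e} {h}
  V12: {b}
  V14: {d}
  V15: {j}
  V16: {h}
  V23: {f}
  V34: {a,c}
  V56: {e}
C dims 14,7; δ0: rk 7, SNF 1^7
Ȟ^0: (14−7)−0=7 ⇒ Z^7
Ȟ^1: (7−0)−7=0 ⇒ 0
Ȟ^2: (0−0)−0=0 ⇒ 0


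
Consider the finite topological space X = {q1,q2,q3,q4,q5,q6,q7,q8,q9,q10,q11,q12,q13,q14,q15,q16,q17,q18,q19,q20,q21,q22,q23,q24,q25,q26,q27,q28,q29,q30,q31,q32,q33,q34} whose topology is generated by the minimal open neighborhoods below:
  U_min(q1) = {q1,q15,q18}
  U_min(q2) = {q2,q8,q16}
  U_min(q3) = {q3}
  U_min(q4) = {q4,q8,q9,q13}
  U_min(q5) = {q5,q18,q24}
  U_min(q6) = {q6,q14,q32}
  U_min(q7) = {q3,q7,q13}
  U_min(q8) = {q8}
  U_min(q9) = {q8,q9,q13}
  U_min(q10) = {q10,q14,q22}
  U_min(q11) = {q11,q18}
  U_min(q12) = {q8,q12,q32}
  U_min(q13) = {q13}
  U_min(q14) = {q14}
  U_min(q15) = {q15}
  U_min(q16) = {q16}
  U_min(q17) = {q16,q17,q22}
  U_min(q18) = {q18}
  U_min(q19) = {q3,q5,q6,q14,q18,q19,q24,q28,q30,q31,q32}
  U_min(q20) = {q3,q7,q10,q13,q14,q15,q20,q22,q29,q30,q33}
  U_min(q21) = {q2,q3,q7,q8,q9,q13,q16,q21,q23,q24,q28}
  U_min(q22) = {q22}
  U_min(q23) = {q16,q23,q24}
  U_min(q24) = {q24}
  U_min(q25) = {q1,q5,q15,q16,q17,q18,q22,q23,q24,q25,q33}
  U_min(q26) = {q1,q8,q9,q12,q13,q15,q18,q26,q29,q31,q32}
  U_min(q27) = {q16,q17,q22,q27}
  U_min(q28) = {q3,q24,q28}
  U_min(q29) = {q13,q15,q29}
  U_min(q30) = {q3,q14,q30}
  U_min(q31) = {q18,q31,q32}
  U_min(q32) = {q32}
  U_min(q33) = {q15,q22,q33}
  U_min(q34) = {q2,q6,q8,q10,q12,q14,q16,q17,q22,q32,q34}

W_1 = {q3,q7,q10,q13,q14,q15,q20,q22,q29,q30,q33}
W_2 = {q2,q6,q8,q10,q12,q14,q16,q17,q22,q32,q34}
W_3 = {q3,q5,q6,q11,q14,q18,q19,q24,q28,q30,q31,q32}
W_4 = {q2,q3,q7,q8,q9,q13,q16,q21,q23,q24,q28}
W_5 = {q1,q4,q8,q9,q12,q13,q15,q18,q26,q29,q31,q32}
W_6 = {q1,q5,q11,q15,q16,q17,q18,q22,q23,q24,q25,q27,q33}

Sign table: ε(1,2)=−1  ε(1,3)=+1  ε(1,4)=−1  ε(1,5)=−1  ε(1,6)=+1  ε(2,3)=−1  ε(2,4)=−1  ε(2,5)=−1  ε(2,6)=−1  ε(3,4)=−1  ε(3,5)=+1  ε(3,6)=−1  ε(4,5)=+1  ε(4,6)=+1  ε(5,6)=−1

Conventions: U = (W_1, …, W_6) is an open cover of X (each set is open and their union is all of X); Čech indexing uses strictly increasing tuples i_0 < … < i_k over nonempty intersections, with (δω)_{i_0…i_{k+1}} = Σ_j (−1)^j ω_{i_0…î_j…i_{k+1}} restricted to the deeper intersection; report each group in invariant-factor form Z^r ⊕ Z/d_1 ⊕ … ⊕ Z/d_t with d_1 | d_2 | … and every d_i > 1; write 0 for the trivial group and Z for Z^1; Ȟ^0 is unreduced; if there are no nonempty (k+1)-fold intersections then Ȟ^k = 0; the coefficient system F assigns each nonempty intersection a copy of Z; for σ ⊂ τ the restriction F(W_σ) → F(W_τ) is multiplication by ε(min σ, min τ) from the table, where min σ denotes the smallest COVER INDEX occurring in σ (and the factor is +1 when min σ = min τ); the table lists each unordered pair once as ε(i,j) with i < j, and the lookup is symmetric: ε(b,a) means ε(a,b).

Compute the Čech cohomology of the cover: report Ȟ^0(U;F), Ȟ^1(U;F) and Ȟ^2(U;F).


Ȟ^0 = 0, Ȟ^1 = Z/2, Ȟ^2 = Z

nerve simplices:
  W12={q10,q14,q22} W13={q3,q14,q30} W14={q3,q7,q13} W15={q13,q15,q29} W16={q15,q22,q33} W23={q6,q14,q32} W24={q2,q8,q16} W25={q8,q12,q32} W26={q16,q17,q22} W34={q3,q24,q28} W35={q18,q31,q32} W36={q5,q11,q18,q24} W45={q8,q9,q13} W46={q16,q23,q24} W56={q1,q15,q18}
  W123={q14} W126={q22} W134={q3} W145={q13} W156={q15} W235={q32} W245={q8} W246={q16} W346={q24} W356={q18}
C dims 6,15,10; δ0: rk 6, SNF 1^5·2; δ1: rk 9, SNF 1^9
degree 0: 6−6−0 = 0 → Ȟ^0 ≅ 0
degree 1: 15−9−6 = 0 plus torsion [2] → Ȟ^1 ≅ Z/2
degree 2: 10−0−9 = 1 → Ȟ^2 ≅ Z


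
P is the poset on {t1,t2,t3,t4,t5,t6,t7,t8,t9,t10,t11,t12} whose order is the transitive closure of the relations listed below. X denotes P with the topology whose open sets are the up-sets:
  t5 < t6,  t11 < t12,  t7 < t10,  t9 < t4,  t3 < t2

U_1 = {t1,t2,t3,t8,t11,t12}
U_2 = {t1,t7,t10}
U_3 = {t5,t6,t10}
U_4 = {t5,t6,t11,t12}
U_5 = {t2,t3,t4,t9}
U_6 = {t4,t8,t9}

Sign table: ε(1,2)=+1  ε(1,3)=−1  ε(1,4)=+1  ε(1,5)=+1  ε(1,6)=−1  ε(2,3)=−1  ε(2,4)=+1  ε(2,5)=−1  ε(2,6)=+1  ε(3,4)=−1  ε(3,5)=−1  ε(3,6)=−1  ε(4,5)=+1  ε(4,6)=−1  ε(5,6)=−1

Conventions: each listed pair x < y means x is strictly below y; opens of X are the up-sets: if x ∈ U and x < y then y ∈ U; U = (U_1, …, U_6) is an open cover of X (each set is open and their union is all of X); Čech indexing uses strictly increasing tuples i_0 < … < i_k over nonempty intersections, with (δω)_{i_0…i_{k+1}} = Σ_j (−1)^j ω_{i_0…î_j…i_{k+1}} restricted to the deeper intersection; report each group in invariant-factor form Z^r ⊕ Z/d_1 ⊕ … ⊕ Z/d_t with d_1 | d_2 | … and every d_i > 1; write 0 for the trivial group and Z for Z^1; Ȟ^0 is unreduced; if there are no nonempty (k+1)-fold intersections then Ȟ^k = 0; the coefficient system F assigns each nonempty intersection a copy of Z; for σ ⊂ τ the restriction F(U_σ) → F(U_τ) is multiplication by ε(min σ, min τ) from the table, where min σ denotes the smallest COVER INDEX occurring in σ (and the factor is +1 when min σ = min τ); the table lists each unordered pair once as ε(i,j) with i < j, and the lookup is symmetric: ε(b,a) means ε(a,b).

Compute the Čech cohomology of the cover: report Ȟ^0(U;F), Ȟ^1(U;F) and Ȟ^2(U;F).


intersection data:
  U12={t1} U14={t11,t12} U15={t2,t3} U16={t8} U23={t10} U34={t5,t6} U56={t4,t9}
C dims 6,7; δ0: rk 5, SNF 1^5
Ȟ^0 = (6 − 5) − 0 = 1, so Ȟ^0 ≅ Z
Ȟ^1 = (7 − 0) − 5 = 2, so Ȟ^1 ≅ Z^2
Ȟ^2 = (0 − 0) − 0 = 0, so Ȟ^2 ≅ 0

Ȟ^0 ≅ Z,  Ȟ^1 ≅ Z^2,  Ȟ^2 ≅ 0


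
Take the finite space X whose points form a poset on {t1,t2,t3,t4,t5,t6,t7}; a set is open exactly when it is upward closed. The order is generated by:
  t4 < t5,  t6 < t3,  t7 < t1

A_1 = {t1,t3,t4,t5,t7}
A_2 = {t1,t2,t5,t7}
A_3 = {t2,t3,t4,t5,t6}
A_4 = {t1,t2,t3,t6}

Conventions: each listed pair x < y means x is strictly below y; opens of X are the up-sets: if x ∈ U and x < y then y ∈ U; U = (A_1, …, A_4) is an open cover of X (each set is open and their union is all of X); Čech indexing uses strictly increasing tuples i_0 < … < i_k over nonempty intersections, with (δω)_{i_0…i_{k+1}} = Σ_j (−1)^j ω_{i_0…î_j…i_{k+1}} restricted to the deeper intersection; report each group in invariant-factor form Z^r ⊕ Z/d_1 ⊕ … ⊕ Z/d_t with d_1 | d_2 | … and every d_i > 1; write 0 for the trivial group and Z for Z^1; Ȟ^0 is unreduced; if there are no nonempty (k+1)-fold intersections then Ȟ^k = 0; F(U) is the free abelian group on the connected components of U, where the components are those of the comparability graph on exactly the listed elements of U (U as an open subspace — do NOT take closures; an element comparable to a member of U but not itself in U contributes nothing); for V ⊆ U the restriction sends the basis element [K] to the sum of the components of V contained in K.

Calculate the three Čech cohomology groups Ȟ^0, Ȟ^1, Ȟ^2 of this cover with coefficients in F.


Ȟ^0 = Z^4, Ȟ^1 = 0 and Ȟ^2 = 0

intersection data:
  A12={t1,t5,t7} A13={t3,t4,t5} A14={t1,t3} A23={t2,t5} A24={t1,t2} A34={t2,t3,t6}
  A123={t5} A124={t1} A134={t3} A234={t2}
components per intersection:
  A1: {t1,t7} {t3} {t4,t5}
  A2: {t1,t7} {t2} {t5}
  A3: {t2} {t3,t6} {t4,t5}
  A4: {t1} {t2} {t3,t6}
  A12: {t1,t7} {t5}
  A13: {t3} {t4,t5}
  A14: {t1} {t3}
  A23: {t2} {t5}
  A24: {t1} {t2}
  A34: {t2} {t3,t6}
  A123: {t5}
  A124: {t1}
  A134: {t3}
  A234: {t2}
C dims 12,12,4; δ0: rk 8, SNF 1^8; δ1: rk 4, SNF 1^4
Ȟ^0 = (12 − 8) − 0 = 4, so Ȟ^0 ≅ Z^4
Ȟ^1 = (12 − 4) − 8 = 0, so Ȟ^1 ≅ 0
Ȟ^2 = (4 − 0) − 4 = 0, so Ȟ^2 ≅ 0


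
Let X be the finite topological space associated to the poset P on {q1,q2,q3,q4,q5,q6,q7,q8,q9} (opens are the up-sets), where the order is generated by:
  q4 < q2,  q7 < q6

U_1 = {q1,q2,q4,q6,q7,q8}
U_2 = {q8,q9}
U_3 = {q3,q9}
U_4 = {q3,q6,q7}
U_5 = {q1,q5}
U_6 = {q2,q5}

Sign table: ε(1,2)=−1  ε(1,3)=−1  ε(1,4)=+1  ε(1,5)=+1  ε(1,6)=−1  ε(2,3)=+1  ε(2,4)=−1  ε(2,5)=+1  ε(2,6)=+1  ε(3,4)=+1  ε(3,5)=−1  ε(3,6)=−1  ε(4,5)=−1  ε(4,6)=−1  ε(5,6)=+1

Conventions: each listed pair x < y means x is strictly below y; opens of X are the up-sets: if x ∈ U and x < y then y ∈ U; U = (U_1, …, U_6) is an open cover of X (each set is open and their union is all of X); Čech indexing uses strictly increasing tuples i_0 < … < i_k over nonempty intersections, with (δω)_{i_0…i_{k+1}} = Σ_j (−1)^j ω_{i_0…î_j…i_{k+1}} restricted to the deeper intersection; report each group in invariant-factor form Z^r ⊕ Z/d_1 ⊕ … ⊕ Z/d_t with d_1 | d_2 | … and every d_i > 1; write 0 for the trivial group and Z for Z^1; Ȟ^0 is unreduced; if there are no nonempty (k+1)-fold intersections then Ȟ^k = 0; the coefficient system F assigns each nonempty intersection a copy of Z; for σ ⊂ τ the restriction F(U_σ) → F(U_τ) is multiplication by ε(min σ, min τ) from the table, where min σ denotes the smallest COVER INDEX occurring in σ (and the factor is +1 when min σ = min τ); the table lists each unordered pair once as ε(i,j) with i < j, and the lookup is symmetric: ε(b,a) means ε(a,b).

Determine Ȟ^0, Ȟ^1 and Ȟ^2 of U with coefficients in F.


intersection data:
  U12={q8} U14={q6,q7} U15={q1} U16={q2} U23={q9} U34={q3} U56={q5}
C dims 6,7; δ0: rk 6, SNF 1^5·2
Ȟ^0 = (6 − 6) − 0 = 0, so Ȟ^0 ≅ 0
Ȟ^1 = (7 − 0) − 6 = 1 plus torsion [2], so Ȟ^1 ≅ Z ⊕ Z/2
Ȟ^2 = (0 − 0) − 0 = 0, so Ȟ^2 ≅ 0

Ȟ^0 = 0, Ȟ^1 = Z ⊕ Z/2 and Ȟ^2 = 0


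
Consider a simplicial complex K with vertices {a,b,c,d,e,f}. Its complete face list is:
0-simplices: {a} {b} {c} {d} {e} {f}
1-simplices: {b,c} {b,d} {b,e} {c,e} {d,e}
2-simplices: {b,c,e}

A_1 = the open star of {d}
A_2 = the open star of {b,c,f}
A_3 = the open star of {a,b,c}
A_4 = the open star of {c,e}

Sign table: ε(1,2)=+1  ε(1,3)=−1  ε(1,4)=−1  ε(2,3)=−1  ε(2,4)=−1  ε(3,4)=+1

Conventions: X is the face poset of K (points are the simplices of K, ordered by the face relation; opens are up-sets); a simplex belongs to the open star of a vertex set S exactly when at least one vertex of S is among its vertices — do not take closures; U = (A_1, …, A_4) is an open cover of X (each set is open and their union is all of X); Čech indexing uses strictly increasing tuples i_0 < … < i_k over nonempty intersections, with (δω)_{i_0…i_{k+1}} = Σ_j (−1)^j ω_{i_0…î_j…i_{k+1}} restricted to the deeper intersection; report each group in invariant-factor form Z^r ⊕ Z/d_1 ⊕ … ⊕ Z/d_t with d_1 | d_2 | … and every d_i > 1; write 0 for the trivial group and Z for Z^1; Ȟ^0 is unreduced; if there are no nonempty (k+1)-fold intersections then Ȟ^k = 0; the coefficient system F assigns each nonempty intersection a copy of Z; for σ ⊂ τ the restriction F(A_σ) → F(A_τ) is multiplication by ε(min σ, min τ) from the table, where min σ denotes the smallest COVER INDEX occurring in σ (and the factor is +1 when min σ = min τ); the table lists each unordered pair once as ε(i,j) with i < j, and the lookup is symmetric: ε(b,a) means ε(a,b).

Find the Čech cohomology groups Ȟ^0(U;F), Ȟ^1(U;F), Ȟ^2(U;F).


nerve simplices:
  A1={{d},{b,d},{d,e}} A2={{b},{c},{f},{b,c},{b,d},{b,e},{c,e},{b,c,e}} A3={{a},{b},{c},{b,c},{b,d},{b,e},{c,e},{b,c,e}} A4={{c},{e},{b,c},{b,e},{c,e},{d,e},{b,c,e}}
  A12={{b,d}} A13={{b,d}} A14={{d,e}} A23={{b},{c},{b,c},{b,d},{b,e},{c,e},{b,c,e}} A24={{c},{b,c},{b,e},{c,e},{b,c,e}} A34={{c},{b,c},{b,e},{c,e},{b,c,e}}
  A123={{b,d}} A234={{c},{b,c},{b,e},{c,e},{b,c,e}}
C dims 4,6,2; δ0: rk 3, SNF 1^3; δ1: rk 2, SNF 1^2
degree 0: 4−3−0 = 1 → Ȟ^0 ≅ Z
degree 1: 6−2−3 = 1 → Ȟ^1 ≅ Z
degree 2: 2−0−2 = 0 → Ȟ^2 ≅ 0

Ȟ^0 = Z; Ȟ^1 = Z; Ȟ^2 = 0


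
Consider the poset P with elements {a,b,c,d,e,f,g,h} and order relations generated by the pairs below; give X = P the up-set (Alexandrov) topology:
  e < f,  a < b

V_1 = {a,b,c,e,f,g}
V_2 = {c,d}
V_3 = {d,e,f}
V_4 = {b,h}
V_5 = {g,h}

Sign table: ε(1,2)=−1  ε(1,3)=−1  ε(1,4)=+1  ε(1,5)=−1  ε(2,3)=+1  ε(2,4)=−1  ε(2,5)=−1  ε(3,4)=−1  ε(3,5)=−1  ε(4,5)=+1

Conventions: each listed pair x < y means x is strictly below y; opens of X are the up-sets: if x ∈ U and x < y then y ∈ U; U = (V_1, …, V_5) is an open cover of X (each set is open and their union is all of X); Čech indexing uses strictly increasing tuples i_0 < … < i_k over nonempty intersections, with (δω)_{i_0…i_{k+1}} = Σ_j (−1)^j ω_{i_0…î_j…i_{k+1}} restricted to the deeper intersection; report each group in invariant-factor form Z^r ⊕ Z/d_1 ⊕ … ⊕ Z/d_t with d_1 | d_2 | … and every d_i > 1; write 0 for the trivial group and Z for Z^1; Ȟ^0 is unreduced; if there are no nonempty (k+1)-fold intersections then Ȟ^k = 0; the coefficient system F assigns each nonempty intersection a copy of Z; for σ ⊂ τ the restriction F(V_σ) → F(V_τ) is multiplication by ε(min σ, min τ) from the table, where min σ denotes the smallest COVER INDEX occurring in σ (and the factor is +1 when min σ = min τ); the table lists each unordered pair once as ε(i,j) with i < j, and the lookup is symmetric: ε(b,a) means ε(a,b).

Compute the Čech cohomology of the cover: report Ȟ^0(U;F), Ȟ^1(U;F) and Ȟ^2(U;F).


cover nerve:
  V12={c} V13={e,f} V14={b} V15={g} V23={d} V45={h}
C dims 5,6; δ0: rk 5, SNF 1^4·2
Ȟ^0: (5−5)−0=0 ⇒ 0
Ȟ^1: (6−0)−5=1 plus torsion [2] ⇒ Z ⊕ Z/2
Ȟ^2: (0−0)−0=0 ⇒ 0

Ȟ^0(U;F) ≅ 0,  Ȟ^1(U;F) ≅ Z ⊕ Z/2,  Ȟ^2(U;F) ≅ 0


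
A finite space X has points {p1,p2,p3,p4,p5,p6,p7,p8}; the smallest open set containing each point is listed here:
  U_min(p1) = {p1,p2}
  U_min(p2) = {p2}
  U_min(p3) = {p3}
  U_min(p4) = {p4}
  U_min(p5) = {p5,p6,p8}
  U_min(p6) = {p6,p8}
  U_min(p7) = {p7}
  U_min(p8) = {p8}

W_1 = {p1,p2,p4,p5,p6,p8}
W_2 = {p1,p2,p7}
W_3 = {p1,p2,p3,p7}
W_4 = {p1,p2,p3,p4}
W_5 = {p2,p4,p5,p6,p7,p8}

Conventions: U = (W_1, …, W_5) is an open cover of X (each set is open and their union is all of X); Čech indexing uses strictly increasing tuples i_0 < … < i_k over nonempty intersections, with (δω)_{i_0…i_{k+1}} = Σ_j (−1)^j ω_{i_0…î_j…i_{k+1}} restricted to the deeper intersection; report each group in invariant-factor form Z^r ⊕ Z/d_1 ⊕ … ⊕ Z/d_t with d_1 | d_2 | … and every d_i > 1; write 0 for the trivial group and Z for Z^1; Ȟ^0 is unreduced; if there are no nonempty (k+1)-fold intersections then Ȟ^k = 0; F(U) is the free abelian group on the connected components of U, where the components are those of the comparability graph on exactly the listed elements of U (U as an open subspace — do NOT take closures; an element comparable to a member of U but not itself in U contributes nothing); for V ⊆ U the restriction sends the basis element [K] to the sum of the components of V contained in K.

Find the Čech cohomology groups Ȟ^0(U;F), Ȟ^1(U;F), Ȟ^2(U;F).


intersection data:
  W12={p1,p2} W13={p1,p2} W14={p1,p2,p4} W15={p2,p4,p5,p6,p8} W23={p1,p2,p7} W24={p1,p2} W25={p2,p7} W34={p1,p2,p3} W35={p2,p7} W45={p2,p4}
  W123={p1,p2} W124={p1,p2} W125={p2} W134={p1,p2} W135={p2} W145={p2,p4} W234={p1,p2} W235={p2,p7} W245={p2} W345={p2}
  W1234={p1,p2} W1235={p2} W1245={p2} W1345={p2} W2345={p2}
  W12345={p2}
components per intersection:
  W1: {p1,p2} {p4} {p5,p6,p8}
  W2: {p1,p2} {p7}
  W3: {p1,p2} {p3} {p7}
  W4: {p1,p2} {p3} {p4}
  W5: {p2} {p4} {p5,p6,p8} {p7}
  W12: {p1,p2}
  W13: {p1,p2}
  W14: {p1,p2} {p4}
  W15: {p2} {p4} {p5,p6,p8}
  W23: {p1,p2} {p7}
  W24: {p1,p2}
  W25: {p2} {p7}
  W34: {p1,p2} {p3}
  W35: {p2} {p7}
  W45: {p2} {p4}
  W123: {p1,p2}
  W124: {p1,p2}
  W125: {p2}
  W134: {p1,p2}
  W135: {p2}
  W145: {p2} {p4}
  W234: {p1,p2}
  W235: {p2} {p7}
  W245: {p2}
  W345: {p2}
  W1234: {p1,p2}
  W1235: {p2}
  W1245: {p2}
  W1345: {p2}
  W2345: {p2}
  W12345: {p2}
C dims 15,18,12,5; δ0: rk 10, SNF 1^10; δ1: rk 8, SNF 1^8; δ2: rk 4, SNF 1^4
Ȟ^0 = (15 − 10) − 0 = 5, so Ȟ^0 ≅ Z^5
Ȟ^1 = (18 − 8) − 10 = 0, so Ȟ^1 ≅ 0
Ȟ^2 = (12 − 4) − 8 = 0, so Ȟ^2 ≅ 0

Ȟ^0 ≅ Z^5,  Ȟ^1 ≅ 0,  Ȟ^2 ≅ 0


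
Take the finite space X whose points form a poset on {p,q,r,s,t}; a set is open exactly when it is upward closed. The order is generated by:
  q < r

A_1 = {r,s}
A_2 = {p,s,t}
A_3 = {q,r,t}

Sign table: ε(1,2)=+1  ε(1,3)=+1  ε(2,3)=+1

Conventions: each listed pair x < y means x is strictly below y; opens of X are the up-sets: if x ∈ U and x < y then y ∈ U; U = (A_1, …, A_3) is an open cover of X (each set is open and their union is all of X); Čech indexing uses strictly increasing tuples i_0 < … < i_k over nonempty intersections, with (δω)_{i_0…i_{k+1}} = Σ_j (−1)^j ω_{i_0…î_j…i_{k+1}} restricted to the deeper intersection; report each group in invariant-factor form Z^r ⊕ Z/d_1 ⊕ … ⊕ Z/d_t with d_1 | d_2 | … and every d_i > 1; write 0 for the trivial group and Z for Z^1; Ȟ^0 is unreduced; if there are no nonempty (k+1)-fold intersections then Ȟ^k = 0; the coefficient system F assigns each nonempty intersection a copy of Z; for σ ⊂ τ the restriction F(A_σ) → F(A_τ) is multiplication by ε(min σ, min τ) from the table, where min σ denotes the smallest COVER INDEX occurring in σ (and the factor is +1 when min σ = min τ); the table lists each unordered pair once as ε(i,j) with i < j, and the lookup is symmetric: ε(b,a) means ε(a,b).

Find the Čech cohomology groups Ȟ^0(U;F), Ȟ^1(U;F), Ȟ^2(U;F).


Ȟ^0 = Z, Ȟ^1 = Z, Ȟ^2 = 0

intersection data:
  A12={s} A13={r} A23={t}
C dims 3,3; δ0: rk 2, SNF 1^2
Ȟ^0 = (3 − 2) − 0 = 1, so Ȟ^0 ≅ Z
Ȟ^1 = (3 − 0) − 2 = 1, so Ȟ^1 ≅ Z
Ȟ^2 = (0 − 0) − 0 = 0, so Ȟ^2 ≅ 0


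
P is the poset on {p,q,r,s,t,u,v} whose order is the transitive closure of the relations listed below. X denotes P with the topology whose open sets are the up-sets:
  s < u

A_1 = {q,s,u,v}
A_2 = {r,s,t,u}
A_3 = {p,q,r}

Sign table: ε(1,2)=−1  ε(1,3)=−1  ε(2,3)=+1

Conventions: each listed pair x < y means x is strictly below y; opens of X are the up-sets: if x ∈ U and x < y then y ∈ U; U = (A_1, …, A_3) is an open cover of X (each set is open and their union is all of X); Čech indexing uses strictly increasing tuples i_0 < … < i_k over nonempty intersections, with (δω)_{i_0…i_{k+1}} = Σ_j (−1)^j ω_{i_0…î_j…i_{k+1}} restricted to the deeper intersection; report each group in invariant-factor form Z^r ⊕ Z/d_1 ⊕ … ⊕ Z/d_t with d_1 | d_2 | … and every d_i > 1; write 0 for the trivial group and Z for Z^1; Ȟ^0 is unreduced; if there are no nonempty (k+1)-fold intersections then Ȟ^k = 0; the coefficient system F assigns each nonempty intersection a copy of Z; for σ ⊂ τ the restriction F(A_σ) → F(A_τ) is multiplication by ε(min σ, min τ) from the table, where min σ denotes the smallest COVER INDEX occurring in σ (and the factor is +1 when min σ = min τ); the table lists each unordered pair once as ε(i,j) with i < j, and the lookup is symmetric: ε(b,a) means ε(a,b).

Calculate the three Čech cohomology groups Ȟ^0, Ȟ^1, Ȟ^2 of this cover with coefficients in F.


Ȟ^0(U;F) ≅ Z, Ȟ^1(U;F) ≅ Z, Ȟ^2(U;F) ≅ 0

intersection data:
  A12={s,u} A13={q} A23={r}
C dims 3,3; δ0: rk 2, SNF 1^2
Ȟ^0 = (3 − 2) − 0 = 1, so Ȟ^0 ≅ Z
Ȟ^1 = (3 − 0) − 2 = 1, so Ȟ^1 ≅ Z
Ȟ^2 = (0 − 0) − 0 = 0, so Ȟ^2 ≅ 0


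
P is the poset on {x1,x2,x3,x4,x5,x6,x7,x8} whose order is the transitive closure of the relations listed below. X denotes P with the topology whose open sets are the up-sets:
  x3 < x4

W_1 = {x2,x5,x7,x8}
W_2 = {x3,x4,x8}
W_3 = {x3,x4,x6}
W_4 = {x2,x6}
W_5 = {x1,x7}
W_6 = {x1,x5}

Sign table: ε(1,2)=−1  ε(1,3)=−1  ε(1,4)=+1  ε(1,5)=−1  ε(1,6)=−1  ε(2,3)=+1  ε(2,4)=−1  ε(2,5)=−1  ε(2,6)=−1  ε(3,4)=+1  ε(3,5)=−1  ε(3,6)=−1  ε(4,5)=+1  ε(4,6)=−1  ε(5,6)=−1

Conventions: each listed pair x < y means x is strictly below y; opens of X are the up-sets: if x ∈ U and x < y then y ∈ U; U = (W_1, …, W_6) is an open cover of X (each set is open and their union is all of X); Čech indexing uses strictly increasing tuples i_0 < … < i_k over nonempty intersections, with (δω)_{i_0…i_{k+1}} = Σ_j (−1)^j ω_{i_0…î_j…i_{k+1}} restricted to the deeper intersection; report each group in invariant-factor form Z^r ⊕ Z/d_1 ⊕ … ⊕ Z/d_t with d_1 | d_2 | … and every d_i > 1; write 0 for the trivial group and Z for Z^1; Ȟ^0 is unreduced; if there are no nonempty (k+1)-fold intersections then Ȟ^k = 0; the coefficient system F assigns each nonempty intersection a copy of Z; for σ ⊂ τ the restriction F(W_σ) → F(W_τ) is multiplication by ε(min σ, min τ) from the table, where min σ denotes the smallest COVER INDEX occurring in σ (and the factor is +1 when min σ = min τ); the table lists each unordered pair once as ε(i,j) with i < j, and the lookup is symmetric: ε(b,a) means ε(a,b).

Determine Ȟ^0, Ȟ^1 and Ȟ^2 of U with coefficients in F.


intersection data:
  W12={x8} W14={x2} W15={x7} W16={x5} W23={x3,x4} W34={x6} W56={x1}
C dims 6,7; δ0: rk 6, SNF 1^5·2
Ȟ^0 = (6 − 6) − 0 = 0, so Ȟ^0 ≅ 0
Ȟ^1 = (7 − 0) − 6 = 1 plus torsion [2], so Ȟ^1 ≅ Z ⊕ Z/2
Ȟ^2 = (0 − 0) − 0 = 0, so Ȟ^2 ≅ 0

Ȟ^0 = 0, Ȟ^1 = Z ⊕ Z/2 and Ȟ^2 = 0


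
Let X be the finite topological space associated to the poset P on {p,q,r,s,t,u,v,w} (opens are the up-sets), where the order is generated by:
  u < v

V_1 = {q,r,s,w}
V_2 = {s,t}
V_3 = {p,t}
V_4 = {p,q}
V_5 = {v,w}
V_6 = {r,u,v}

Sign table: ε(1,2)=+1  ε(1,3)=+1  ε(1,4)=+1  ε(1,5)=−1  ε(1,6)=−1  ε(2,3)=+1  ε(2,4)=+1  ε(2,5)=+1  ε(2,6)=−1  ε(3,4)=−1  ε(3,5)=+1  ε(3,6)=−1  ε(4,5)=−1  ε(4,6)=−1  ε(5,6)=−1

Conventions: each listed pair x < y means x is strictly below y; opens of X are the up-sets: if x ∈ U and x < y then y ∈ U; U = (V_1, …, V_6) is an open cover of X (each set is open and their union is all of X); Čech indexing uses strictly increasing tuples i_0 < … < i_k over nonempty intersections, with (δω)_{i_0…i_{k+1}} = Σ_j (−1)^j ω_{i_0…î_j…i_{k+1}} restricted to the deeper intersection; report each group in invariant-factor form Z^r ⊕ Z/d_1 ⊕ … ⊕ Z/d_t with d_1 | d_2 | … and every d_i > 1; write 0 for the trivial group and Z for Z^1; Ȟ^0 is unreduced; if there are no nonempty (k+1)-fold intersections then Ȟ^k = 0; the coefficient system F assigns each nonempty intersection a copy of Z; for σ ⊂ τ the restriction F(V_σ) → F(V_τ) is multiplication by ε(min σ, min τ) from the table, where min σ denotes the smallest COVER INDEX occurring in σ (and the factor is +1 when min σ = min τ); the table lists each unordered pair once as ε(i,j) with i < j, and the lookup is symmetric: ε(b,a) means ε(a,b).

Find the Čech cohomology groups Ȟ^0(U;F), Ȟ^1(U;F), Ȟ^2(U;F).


Ȟ^0 = 0; Ȟ^1 = Z ⊕ Z/2; Ȟ^2 = 0

intersection data:
  V12={s} V14={q} V15={w} V16={r} V23={t} V34={p} V56={v}
C dims 6,7; δ0: rk 6, SNF 1^5·2
Ȟ^0 = (6 − 6) − 0 = 0, so Ȟ^0 ≅ 0
Ȟ^1 = (7 − 0) − 6 = 1 plus torsion [2], so Ȟ^1 ≅ Z ⊕ Z/2
Ȟ^2 = (0 − 0) − 0 = 0, so Ȟ^2 ≅ 0


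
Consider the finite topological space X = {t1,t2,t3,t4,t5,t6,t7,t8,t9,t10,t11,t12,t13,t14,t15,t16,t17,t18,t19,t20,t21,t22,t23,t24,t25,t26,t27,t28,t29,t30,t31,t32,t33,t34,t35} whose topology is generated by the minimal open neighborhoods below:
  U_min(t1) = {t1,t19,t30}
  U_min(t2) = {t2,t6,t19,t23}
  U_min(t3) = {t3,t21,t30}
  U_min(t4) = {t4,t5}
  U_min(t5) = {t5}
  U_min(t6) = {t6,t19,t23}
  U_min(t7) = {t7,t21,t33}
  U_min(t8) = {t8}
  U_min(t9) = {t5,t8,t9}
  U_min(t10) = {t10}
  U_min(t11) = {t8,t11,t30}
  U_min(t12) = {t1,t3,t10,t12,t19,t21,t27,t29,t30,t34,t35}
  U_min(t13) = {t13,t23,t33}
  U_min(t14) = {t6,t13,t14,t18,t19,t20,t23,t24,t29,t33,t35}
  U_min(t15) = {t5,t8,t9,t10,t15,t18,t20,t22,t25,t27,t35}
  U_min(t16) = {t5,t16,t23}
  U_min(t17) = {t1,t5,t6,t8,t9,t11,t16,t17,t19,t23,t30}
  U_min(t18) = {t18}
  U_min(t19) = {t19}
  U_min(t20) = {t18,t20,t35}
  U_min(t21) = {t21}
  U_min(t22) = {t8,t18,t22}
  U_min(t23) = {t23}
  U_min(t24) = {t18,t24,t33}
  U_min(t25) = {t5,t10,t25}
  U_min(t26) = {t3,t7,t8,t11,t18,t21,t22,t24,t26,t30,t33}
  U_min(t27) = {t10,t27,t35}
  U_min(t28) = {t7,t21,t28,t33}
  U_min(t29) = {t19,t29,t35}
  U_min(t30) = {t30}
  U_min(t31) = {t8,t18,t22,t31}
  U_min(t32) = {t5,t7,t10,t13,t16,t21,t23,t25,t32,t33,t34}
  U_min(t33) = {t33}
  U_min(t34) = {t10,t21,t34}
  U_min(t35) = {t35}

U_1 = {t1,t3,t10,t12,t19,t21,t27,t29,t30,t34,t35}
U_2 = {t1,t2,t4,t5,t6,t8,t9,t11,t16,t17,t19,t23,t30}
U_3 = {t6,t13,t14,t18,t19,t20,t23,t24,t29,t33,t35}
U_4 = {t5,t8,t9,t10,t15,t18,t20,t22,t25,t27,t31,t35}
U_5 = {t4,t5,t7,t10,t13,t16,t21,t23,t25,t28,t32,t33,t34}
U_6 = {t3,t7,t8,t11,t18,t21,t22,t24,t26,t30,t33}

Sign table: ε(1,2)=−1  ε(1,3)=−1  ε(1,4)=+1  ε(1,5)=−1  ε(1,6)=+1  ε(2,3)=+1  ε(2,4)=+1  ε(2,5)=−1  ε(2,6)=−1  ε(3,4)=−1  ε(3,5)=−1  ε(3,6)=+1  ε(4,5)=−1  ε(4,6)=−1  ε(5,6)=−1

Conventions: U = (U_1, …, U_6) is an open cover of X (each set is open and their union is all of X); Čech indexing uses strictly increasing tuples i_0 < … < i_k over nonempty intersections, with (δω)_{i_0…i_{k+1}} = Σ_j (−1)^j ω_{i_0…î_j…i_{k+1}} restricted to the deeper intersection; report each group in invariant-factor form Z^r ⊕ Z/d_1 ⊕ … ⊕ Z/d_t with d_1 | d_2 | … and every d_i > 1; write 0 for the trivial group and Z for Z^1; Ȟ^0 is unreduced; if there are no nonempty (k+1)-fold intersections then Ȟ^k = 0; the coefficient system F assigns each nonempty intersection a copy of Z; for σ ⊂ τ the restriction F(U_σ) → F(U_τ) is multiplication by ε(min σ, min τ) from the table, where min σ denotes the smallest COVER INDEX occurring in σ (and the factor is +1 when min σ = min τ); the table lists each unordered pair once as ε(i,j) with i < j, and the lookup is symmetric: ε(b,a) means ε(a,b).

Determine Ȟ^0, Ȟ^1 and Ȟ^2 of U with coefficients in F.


cover nerve:
  U12={t1,t19,t30} U13={t19,t29,t35} U14={t10,t27,t35} U15={t10,t21,t34} U16={t3,t21,t30} U23={t6,t19,t23} U24={t5,t8,t9} U25={t4,t5,t16,t23} U26={t8,t11,t30} U34={t18,t20,t35} U35={t13,t23,t33} U36={t18,t24,t33} U45={t5,t10,t25} U46={t8,t18,t22} U56={t7,t21,t33}
  U123={t19} U126={t30} U134={t35} U145={t10} U156={t21} U235={t23} U245={t5} U246={t8} U346={t18} U356={t33}
C dims 6,15,10; δ0: rk 6, SNF 1^5·2; δ1: rk 9, SNF 1^9
Ȟ^0: (6−6)−0=0 ⇒ 0
Ȟ^1: (15−9)−6=0 plus torsion [2] ⇒ Z/2
Ȟ^2: (10−0)−9=1 ⇒ Z

Ȟ^0 ≅ 0,  Ȟ^1 ≅ Z/2,  Ȟ^2 ≅ Z


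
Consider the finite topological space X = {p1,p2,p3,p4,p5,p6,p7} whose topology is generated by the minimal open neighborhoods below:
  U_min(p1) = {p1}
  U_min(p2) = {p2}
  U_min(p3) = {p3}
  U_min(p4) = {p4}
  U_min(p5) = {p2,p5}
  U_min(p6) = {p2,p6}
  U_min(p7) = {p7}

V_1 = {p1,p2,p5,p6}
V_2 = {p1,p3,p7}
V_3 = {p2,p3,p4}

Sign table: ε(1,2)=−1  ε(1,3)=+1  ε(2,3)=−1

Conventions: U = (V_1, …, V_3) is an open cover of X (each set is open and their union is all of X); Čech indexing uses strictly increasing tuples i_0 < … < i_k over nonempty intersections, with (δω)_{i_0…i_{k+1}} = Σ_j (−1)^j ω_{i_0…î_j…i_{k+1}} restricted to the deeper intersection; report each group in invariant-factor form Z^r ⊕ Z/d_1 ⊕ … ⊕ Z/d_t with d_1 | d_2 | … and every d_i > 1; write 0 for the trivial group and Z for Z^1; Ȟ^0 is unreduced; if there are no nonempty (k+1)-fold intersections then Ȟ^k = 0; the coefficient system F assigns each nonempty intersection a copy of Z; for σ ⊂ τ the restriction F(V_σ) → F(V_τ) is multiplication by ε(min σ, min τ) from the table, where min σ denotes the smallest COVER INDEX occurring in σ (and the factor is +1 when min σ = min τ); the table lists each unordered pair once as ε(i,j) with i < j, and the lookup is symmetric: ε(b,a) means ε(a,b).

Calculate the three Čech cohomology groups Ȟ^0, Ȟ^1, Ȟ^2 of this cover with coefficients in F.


nonempty intersections:
  V12={p1} V13={p2} V23={p3}
C dims 3,3; δ0: rk 2, SNF 1^2
Ȟ^0: (3−2)−0=1 ⇒ Z
Ȟ^1: (3−0)−2=1 ⇒ Z
Ȟ^2: (0−0)−0=0 ⇒ 0

Ȟ^0(U;F) ≅ Z,  Ȟ^1(U;F) ≅ Z,  Ȟ^2(U;F) ≅ 0


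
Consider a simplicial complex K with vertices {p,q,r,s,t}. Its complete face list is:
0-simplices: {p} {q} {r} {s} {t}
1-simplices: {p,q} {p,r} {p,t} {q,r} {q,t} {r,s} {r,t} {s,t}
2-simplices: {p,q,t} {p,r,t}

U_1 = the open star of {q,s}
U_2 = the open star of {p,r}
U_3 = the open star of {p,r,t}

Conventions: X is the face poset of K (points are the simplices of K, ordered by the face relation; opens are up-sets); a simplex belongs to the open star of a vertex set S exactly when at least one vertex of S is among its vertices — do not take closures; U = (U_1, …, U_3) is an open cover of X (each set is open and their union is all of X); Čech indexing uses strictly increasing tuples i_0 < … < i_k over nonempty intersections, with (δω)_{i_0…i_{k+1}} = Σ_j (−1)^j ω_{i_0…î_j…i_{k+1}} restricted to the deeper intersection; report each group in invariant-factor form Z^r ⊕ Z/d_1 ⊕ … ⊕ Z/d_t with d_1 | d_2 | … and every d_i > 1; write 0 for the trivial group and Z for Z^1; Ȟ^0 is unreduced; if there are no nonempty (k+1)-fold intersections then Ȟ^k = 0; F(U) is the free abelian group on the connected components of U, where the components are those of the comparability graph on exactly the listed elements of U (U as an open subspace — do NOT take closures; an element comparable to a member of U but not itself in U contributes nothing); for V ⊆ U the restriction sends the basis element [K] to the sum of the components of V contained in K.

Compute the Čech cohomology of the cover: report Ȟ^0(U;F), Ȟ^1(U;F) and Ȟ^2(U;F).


Ȟ^0 = Z, Ȟ^1 = Z^2, Ȟ^2 = 0

nerve simplices:
  U1={{q},{s},{p,q},{q,r},{q,t},{r,s},{s,t},{p,q,t}} U2={{p},{r},{p,q},{p,r},{p,t},{q,r},{r,s},{r,t},{p,q,t},{p,r,t}} U3={{p},{r},{t},{p,q},{p,r},{p,t},{q,r},{q,t},{r,s},{r,t},{s,t},{p,q,t},{p,r,t}}
  U12={{p,q},{q,r},{r,s},{p,q,t}} U13={{p,q},{q,r},{q,t},{r,s},{s,t},{p,q,t}} U23={{p},{r},{p,q},{p,r},{p,t},{q,r},{r,s},{r,t},{p,q,t},{p,r,t}}
  U123={{p,q},{q,r},{r,s},{p,q,t}}
components per intersection:
  U1: {{q},{p,q},{q,r},{q,t},{p,q,t}} {{s},{r,s},{s,t}}
  U2: {{p},{r},{p,q},{p,r},{p,t},{q,r},{r,s},{r,t},{p,q,t},{p,r,t}}
  U3: {{p},{r},{t},{p,q},{p,r},{p,t},{q,r},{q,t},{r,s},{r,t},{s,t},{p,q,t},{p,r,t}}
  U12: {{p,q},{p,q,t}} {{q,r}} {{r,s}}
  U13: {{p,q},{q,t},{p,q,t}} {{q,r}} {{r,s}} {{s,t}}
  U23: {{p},{r},{p,q},{p,r},{p,t},{q,r},{r,s},{r,t},{p,q,t},{p,r,t}}
  U123: {{p,q},{p,q,t}} {{q,r}} {{r,s}}
C dims 4,8,3; δ0: rk 3, SNF 1^3; δ1: rk 3, SNF 1^3
degree 0: 4−3−0 = 1 → Ȟ^0 ≅ Z
degree 1: 8−3−3 = 2 → Ȟ^1 ≅ Z^2
degree 2: 3−0−3 = 0 → Ȟ^2 ≅ 0


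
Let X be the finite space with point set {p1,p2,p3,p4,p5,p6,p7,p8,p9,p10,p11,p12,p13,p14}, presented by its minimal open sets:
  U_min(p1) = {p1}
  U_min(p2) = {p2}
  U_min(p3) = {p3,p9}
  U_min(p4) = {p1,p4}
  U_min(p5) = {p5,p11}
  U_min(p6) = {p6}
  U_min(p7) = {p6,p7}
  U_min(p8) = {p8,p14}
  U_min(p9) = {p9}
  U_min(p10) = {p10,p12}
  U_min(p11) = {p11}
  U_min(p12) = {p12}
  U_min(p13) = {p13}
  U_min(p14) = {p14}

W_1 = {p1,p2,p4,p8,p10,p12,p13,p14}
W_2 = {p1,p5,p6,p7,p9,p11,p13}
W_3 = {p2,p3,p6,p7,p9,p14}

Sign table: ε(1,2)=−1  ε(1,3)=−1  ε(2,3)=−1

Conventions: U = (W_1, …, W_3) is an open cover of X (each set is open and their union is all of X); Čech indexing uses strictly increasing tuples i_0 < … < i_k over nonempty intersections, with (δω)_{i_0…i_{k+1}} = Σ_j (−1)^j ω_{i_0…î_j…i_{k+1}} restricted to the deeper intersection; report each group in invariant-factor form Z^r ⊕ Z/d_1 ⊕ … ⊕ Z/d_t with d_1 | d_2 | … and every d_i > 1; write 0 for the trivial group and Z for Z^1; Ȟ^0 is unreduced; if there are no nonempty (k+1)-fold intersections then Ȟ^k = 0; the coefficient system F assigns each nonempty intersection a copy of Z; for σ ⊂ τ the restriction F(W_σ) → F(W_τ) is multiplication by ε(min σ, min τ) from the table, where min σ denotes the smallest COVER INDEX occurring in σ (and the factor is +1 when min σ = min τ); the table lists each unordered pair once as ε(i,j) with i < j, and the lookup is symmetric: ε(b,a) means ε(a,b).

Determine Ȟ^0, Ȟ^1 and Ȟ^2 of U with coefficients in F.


cover nerve:
  W12={p1,p13} W13={p2,p14} W23={p6,p7,p9}
C dims 3,3; δ0: rk 3, SNF 1^2·2
Ȟ^0: (3−3)−0=0 ⇒ 0
Ȟ^1: (3−0)−3=0 plus torsion [2] ⇒ Z/2
Ȟ^2: (0−0)−0=0 ⇒ 0

Ȟ^0 ≅ 0; Ȟ^1 ≅ Z/2; Ȟ^2 ≅ 0
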